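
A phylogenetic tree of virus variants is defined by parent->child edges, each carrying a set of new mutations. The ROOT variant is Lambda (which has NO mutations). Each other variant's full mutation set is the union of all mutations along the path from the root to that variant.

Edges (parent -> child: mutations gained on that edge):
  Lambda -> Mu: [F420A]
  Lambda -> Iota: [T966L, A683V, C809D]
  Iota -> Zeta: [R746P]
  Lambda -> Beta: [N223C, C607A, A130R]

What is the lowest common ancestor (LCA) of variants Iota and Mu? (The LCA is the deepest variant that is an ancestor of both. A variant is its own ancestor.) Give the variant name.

Path from root to Iota: Lambda -> Iota
  ancestors of Iota: {Lambda, Iota}
Path from root to Mu: Lambda -> Mu
  ancestors of Mu: {Lambda, Mu}
Common ancestors: {Lambda}
Walk up from Mu: Mu (not in ancestors of Iota), Lambda (in ancestors of Iota)
Deepest common ancestor (LCA) = Lambda

Answer: Lambda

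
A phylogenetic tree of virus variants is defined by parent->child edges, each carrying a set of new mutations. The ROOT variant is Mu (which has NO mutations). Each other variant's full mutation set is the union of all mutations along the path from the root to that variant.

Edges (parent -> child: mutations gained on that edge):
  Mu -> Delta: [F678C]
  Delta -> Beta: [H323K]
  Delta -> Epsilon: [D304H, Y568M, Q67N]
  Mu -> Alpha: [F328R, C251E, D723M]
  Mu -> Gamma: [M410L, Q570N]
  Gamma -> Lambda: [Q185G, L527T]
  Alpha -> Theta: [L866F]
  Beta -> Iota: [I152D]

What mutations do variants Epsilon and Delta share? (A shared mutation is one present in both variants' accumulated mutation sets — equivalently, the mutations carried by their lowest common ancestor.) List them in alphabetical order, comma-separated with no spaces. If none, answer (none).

Accumulating mutations along path to Epsilon:
  At Mu: gained [] -> total []
  At Delta: gained ['F678C'] -> total ['F678C']
  At Epsilon: gained ['D304H', 'Y568M', 'Q67N'] -> total ['D304H', 'F678C', 'Q67N', 'Y568M']
Mutations(Epsilon) = ['D304H', 'F678C', 'Q67N', 'Y568M']
Accumulating mutations along path to Delta:
  At Mu: gained [] -> total []
  At Delta: gained ['F678C'] -> total ['F678C']
Mutations(Delta) = ['F678C']
Intersection: ['D304H', 'F678C', 'Q67N', 'Y568M'] ∩ ['F678C'] = ['F678C']

Answer: F678C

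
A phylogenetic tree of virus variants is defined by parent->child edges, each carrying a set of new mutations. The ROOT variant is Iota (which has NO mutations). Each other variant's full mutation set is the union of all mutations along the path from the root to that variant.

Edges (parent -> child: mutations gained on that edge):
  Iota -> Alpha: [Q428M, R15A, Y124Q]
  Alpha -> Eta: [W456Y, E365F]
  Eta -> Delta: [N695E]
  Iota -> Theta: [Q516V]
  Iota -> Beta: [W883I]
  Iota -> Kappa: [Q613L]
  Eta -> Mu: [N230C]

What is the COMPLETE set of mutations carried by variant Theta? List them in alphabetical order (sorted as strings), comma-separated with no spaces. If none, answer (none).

Answer: Q516V

Derivation:
At Iota: gained [] -> total []
At Theta: gained ['Q516V'] -> total ['Q516V']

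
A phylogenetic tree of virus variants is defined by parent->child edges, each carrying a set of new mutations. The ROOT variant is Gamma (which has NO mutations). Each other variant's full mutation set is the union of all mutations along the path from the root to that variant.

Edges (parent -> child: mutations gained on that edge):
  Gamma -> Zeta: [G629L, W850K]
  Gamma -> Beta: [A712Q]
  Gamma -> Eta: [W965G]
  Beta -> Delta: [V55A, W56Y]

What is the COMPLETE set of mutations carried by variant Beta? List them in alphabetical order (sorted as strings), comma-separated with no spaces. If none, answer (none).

At Gamma: gained [] -> total []
At Beta: gained ['A712Q'] -> total ['A712Q']

Answer: A712Q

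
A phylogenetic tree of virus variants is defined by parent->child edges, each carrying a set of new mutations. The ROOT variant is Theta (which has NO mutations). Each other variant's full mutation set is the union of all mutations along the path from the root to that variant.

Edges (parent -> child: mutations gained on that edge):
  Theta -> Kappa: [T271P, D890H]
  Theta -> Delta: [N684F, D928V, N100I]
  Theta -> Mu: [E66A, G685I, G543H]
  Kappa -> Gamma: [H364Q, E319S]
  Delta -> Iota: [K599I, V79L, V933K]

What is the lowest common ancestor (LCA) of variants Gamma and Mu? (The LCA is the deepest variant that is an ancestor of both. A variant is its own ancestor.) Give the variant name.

Answer: Theta

Derivation:
Path from root to Gamma: Theta -> Kappa -> Gamma
  ancestors of Gamma: {Theta, Kappa, Gamma}
Path from root to Mu: Theta -> Mu
  ancestors of Mu: {Theta, Mu}
Common ancestors: {Theta}
Walk up from Mu: Mu (not in ancestors of Gamma), Theta (in ancestors of Gamma)
Deepest common ancestor (LCA) = Theta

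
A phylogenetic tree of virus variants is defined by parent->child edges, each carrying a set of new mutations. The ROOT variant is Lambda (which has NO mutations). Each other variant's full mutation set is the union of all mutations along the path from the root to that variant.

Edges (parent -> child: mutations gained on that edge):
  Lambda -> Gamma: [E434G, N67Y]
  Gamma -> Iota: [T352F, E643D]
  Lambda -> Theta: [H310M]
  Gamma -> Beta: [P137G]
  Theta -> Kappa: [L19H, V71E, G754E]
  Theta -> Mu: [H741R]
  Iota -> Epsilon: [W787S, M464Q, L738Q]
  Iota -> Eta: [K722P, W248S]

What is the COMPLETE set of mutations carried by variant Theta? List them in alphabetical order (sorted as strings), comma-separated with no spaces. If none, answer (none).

At Lambda: gained [] -> total []
At Theta: gained ['H310M'] -> total ['H310M']

Answer: H310M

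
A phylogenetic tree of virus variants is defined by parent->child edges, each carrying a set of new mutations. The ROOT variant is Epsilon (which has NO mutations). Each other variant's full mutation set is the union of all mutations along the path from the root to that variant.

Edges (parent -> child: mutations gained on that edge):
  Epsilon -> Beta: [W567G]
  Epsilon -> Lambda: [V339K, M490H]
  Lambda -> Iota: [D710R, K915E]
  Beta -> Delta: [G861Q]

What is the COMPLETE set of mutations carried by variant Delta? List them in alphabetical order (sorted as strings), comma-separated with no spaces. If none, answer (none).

Answer: G861Q,W567G

Derivation:
At Epsilon: gained [] -> total []
At Beta: gained ['W567G'] -> total ['W567G']
At Delta: gained ['G861Q'] -> total ['G861Q', 'W567G']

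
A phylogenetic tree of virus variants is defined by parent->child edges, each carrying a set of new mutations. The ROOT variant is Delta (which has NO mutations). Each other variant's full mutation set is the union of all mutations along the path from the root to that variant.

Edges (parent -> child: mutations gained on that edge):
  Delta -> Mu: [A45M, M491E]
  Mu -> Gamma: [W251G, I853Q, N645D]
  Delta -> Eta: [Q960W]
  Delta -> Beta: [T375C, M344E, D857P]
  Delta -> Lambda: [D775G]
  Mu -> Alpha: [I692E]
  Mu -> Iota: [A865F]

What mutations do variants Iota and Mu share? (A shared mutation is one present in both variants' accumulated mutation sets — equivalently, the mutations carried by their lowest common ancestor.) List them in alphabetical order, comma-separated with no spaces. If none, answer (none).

Answer: A45M,M491E

Derivation:
Accumulating mutations along path to Iota:
  At Delta: gained [] -> total []
  At Mu: gained ['A45M', 'M491E'] -> total ['A45M', 'M491E']
  At Iota: gained ['A865F'] -> total ['A45M', 'A865F', 'M491E']
Mutations(Iota) = ['A45M', 'A865F', 'M491E']
Accumulating mutations along path to Mu:
  At Delta: gained [] -> total []
  At Mu: gained ['A45M', 'M491E'] -> total ['A45M', 'M491E']
Mutations(Mu) = ['A45M', 'M491E']
Intersection: ['A45M', 'A865F', 'M491E'] ∩ ['A45M', 'M491E'] = ['A45M', 'M491E']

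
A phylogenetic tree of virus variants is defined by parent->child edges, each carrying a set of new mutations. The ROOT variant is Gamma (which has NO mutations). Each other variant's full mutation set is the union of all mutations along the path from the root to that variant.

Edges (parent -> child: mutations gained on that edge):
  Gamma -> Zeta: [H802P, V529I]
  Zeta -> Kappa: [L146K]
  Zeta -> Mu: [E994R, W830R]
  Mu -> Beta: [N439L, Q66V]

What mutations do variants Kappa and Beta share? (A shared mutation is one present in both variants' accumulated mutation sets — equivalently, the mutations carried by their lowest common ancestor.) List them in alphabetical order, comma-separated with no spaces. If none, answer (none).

Answer: H802P,V529I

Derivation:
Accumulating mutations along path to Kappa:
  At Gamma: gained [] -> total []
  At Zeta: gained ['H802P', 'V529I'] -> total ['H802P', 'V529I']
  At Kappa: gained ['L146K'] -> total ['H802P', 'L146K', 'V529I']
Mutations(Kappa) = ['H802P', 'L146K', 'V529I']
Accumulating mutations along path to Beta:
  At Gamma: gained [] -> total []
  At Zeta: gained ['H802P', 'V529I'] -> total ['H802P', 'V529I']
  At Mu: gained ['E994R', 'W830R'] -> total ['E994R', 'H802P', 'V529I', 'W830R']
  At Beta: gained ['N439L', 'Q66V'] -> total ['E994R', 'H802P', 'N439L', 'Q66V', 'V529I', 'W830R']
Mutations(Beta) = ['E994R', 'H802P', 'N439L', 'Q66V', 'V529I', 'W830R']
Intersection: ['H802P', 'L146K', 'V529I'] ∩ ['E994R', 'H802P', 'N439L', 'Q66V', 'V529I', 'W830R'] = ['H802P', 'V529I']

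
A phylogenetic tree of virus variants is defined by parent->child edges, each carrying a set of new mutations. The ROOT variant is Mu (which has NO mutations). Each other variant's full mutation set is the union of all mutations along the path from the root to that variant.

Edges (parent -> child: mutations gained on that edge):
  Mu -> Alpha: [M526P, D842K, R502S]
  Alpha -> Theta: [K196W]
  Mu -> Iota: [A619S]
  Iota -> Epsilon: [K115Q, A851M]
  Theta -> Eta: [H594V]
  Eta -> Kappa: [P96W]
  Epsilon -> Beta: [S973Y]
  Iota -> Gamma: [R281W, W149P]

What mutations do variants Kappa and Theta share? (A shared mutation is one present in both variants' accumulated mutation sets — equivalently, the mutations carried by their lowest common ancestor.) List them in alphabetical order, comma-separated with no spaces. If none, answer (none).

Accumulating mutations along path to Kappa:
  At Mu: gained [] -> total []
  At Alpha: gained ['M526P', 'D842K', 'R502S'] -> total ['D842K', 'M526P', 'R502S']
  At Theta: gained ['K196W'] -> total ['D842K', 'K196W', 'M526P', 'R502S']
  At Eta: gained ['H594V'] -> total ['D842K', 'H594V', 'K196W', 'M526P', 'R502S']
  At Kappa: gained ['P96W'] -> total ['D842K', 'H594V', 'K196W', 'M526P', 'P96W', 'R502S']
Mutations(Kappa) = ['D842K', 'H594V', 'K196W', 'M526P', 'P96W', 'R502S']
Accumulating mutations along path to Theta:
  At Mu: gained [] -> total []
  At Alpha: gained ['M526P', 'D842K', 'R502S'] -> total ['D842K', 'M526P', 'R502S']
  At Theta: gained ['K196W'] -> total ['D842K', 'K196W', 'M526P', 'R502S']
Mutations(Theta) = ['D842K', 'K196W', 'M526P', 'R502S']
Intersection: ['D842K', 'H594V', 'K196W', 'M526P', 'P96W', 'R502S'] ∩ ['D842K', 'K196W', 'M526P', 'R502S'] = ['D842K', 'K196W', 'M526P', 'R502S']

Answer: D842K,K196W,M526P,R502S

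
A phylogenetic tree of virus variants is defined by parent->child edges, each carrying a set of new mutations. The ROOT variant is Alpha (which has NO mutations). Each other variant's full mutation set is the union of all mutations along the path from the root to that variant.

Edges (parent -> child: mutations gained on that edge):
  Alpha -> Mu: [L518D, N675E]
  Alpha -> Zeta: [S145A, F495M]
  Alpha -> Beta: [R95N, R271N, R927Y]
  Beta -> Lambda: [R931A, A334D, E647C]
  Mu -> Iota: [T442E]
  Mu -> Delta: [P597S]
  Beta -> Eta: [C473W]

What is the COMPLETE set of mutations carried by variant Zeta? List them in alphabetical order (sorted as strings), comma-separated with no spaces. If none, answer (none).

At Alpha: gained [] -> total []
At Zeta: gained ['S145A', 'F495M'] -> total ['F495M', 'S145A']

Answer: F495M,S145A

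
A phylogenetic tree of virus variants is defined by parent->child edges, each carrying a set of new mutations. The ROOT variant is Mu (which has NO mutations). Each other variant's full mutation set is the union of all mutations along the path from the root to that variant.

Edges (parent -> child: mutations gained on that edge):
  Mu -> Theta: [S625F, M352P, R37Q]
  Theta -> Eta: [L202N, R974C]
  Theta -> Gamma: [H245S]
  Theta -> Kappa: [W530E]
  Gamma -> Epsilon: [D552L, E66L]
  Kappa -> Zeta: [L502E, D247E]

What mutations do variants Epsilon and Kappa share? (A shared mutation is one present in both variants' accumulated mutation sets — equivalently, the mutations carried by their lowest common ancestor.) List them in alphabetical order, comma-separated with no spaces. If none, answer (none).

Accumulating mutations along path to Epsilon:
  At Mu: gained [] -> total []
  At Theta: gained ['S625F', 'M352P', 'R37Q'] -> total ['M352P', 'R37Q', 'S625F']
  At Gamma: gained ['H245S'] -> total ['H245S', 'M352P', 'R37Q', 'S625F']
  At Epsilon: gained ['D552L', 'E66L'] -> total ['D552L', 'E66L', 'H245S', 'M352P', 'R37Q', 'S625F']
Mutations(Epsilon) = ['D552L', 'E66L', 'H245S', 'M352P', 'R37Q', 'S625F']
Accumulating mutations along path to Kappa:
  At Mu: gained [] -> total []
  At Theta: gained ['S625F', 'M352P', 'R37Q'] -> total ['M352P', 'R37Q', 'S625F']
  At Kappa: gained ['W530E'] -> total ['M352P', 'R37Q', 'S625F', 'W530E']
Mutations(Kappa) = ['M352P', 'R37Q', 'S625F', 'W530E']
Intersection: ['D552L', 'E66L', 'H245S', 'M352P', 'R37Q', 'S625F'] ∩ ['M352P', 'R37Q', 'S625F', 'W530E'] = ['M352P', 'R37Q', 'S625F']

Answer: M352P,R37Q,S625F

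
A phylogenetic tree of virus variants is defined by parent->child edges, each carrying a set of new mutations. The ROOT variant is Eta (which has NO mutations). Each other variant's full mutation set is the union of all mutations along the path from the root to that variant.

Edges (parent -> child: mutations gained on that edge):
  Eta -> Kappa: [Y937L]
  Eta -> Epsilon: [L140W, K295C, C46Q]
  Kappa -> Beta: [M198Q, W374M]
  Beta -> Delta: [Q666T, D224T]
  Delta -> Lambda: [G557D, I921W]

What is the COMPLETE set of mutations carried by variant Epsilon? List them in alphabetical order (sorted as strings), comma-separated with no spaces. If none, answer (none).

At Eta: gained [] -> total []
At Epsilon: gained ['L140W', 'K295C', 'C46Q'] -> total ['C46Q', 'K295C', 'L140W']

Answer: C46Q,K295C,L140W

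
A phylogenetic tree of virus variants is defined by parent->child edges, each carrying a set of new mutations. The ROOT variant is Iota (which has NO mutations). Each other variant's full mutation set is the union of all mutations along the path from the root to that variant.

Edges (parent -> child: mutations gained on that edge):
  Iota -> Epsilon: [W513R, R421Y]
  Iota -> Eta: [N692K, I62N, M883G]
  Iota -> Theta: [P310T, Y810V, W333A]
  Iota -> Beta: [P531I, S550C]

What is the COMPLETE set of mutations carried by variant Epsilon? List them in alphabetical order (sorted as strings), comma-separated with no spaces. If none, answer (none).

Answer: R421Y,W513R

Derivation:
At Iota: gained [] -> total []
At Epsilon: gained ['W513R', 'R421Y'] -> total ['R421Y', 'W513R']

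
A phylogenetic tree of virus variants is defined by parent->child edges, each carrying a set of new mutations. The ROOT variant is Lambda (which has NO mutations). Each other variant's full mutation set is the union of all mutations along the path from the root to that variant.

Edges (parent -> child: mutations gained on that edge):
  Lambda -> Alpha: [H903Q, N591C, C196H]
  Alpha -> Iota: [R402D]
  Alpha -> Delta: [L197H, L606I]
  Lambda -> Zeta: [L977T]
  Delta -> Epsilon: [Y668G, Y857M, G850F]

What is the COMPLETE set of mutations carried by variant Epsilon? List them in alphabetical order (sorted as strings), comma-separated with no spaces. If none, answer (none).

Answer: C196H,G850F,H903Q,L197H,L606I,N591C,Y668G,Y857M

Derivation:
At Lambda: gained [] -> total []
At Alpha: gained ['H903Q', 'N591C', 'C196H'] -> total ['C196H', 'H903Q', 'N591C']
At Delta: gained ['L197H', 'L606I'] -> total ['C196H', 'H903Q', 'L197H', 'L606I', 'N591C']
At Epsilon: gained ['Y668G', 'Y857M', 'G850F'] -> total ['C196H', 'G850F', 'H903Q', 'L197H', 'L606I', 'N591C', 'Y668G', 'Y857M']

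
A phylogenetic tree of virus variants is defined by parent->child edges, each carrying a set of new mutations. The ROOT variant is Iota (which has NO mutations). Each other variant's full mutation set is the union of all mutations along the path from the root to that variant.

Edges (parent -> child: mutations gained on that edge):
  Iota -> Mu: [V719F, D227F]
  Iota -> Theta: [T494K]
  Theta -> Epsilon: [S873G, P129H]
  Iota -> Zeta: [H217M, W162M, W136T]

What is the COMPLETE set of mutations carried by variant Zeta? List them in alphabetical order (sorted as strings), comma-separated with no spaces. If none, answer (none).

At Iota: gained [] -> total []
At Zeta: gained ['H217M', 'W162M', 'W136T'] -> total ['H217M', 'W136T', 'W162M']

Answer: H217M,W136T,W162M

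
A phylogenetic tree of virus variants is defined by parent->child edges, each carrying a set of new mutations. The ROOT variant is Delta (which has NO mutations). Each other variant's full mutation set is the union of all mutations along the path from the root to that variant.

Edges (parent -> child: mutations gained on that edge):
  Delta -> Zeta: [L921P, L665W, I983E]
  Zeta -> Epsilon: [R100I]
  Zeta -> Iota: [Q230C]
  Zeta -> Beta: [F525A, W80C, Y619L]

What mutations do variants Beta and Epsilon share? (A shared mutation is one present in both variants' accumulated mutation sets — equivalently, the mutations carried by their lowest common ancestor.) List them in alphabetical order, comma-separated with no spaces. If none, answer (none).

Answer: I983E,L665W,L921P

Derivation:
Accumulating mutations along path to Beta:
  At Delta: gained [] -> total []
  At Zeta: gained ['L921P', 'L665W', 'I983E'] -> total ['I983E', 'L665W', 'L921P']
  At Beta: gained ['F525A', 'W80C', 'Y619L'] -> total ['F525A', 'I983E', 'L665W', 'L921P', 'W80C', 'Y619L']
Mutations(Beta) = ['F525A', 'I983E', 'L665W', 'L921P', 'W80C', 'Y619L']
Accumulating mutations along path to Epsilon:
  At Delta: gained [] -> total []
  At Zeta: gained ['L921P', 'L665W', 'I983E'] -> total ['I983E', 'L665W', 'L921P']
  At Epsilon: gained ['R100I'] -> total ['I983E', 'L665W', 'L921P', 'R100I']
Mutations(Epsilon) = ['I983E', 'L665W', 'L921P', 'R100I']
Intersection: ['F525A', 'I983E', 'L665W', 'L921P', 'W80C', 'Y619L'] ∩ ['I983E', 'L665W', 'L921P', 'R100I'] = ['I983E', 'L665W', 'L921P']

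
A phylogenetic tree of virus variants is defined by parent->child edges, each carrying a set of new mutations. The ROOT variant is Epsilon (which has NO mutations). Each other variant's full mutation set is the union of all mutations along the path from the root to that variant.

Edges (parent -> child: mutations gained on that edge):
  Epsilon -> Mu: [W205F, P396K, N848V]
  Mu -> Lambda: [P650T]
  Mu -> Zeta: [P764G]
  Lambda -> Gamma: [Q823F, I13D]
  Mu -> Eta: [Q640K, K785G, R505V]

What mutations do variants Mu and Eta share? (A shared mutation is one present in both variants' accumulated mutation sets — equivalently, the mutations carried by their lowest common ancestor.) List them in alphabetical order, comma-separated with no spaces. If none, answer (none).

Answer: N848V,P396K,W205F

Derivation:
Accumulating mutations along path to Mu:
  At Epsilon: gained [] -> total []
  At Mu: gained ['W205F', 'P396K', 'N848V'] -> total ['N848V', 'P396K', 'W205F']
Mutations(Mu) = ['N848V', 'P396K', 'W205F']
Accumulating mutations along path to Eta:
  At Epsilon: gained [] -> total []
  At Mu: gained ['W205F', 'P396K', 'N848V'] -> total ['N848V', 'P396K', 'W205F']
  At Eta: gained ['Q640K', 'K785G', 'R505V'] -> total ['K785G', 'N848V', 'P396K', 'Q640K', 'R505V', 'W205F']
Mutations(Eta) = ['K785G', 'N848V', 'P396K', 'Q640K', 'R505V', 'W205F']
Intersection: ['N848V', 'P396K', 'W205F'] ∩ ['K785G', 'N848V', 'P396K', 'Q640K', 'R505V', 'W205F'] = ['N848V', 'P396K', 'W205F']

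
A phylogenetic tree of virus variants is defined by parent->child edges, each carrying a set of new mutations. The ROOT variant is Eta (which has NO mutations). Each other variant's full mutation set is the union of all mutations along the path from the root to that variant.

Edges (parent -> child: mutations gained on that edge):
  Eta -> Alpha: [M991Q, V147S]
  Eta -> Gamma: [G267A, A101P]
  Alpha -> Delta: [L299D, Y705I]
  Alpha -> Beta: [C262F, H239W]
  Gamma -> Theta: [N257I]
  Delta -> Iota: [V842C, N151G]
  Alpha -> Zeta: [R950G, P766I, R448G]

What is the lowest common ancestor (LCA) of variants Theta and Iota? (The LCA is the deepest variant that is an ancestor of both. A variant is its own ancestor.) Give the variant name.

Answer: Eta

Derivation:
Path from root to Theta: Eta -> Gamma -> Theta
  ancestors of Theta: {Eta, Gamma, Theta}
Path from root to Iota: Eta -> Alpha -> Delta -> Iota
  ancestors of Iota: {Eta, Alpha, Delta, Iota}
Common ancestors: {Eta}
Walk up from Iota: Iota (not in ancestors of Theta), Delta (not in ancestors of Theta), Alpha (not in ancestors of Theta), Eta (in ancestors of Theta)
Deepest common ancestor (LCA) = Eta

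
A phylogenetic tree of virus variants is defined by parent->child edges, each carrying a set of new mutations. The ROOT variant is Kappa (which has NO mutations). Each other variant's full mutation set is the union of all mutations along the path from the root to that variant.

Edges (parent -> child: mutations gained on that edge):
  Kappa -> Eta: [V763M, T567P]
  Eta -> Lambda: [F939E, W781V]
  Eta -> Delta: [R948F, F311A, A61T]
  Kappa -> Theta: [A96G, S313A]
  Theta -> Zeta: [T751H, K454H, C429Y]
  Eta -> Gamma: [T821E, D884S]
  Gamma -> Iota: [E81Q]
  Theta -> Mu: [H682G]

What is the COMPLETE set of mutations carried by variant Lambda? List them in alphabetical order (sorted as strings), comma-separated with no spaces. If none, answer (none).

At Kappa: gained [] -> total []
At Eta: gained ['V763M', 'T567P'] -> total ['T567P', 'V763M']
At Lambda: gained ['F939E', 'W781V'] -> total ['F939E', 'T567P', 'V763M', 'W781V']

Answer: F939E,T567P,V763M,W781V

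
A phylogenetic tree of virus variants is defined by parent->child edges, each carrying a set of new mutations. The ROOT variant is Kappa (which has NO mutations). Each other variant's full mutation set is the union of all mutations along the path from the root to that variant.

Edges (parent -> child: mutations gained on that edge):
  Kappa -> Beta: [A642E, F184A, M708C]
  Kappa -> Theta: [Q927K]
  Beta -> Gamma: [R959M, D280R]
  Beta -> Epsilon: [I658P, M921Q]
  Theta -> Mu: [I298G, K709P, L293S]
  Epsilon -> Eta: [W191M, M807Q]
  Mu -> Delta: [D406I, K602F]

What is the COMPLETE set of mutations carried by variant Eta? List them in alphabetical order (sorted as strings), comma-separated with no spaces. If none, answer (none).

At Kappa: gained [] -> total []
At Beta: gained ['A642E', 'F184A', 'M708C'] -> total ['A642E', 'F184A', 'M708C']
At Epsilon: gained ['I658P', 'M921Q'] -> total ['A642E', 'F184A', 'I658P', 'M708C', 'M921Q']
At Eta: gained ['W191M', 'M807Q'] -> total ['A642E', 'F184A', 'I658P', 'M708C', 'M807Q', 'M921Q', 'W191M']

Answer: A642E,F184A,I658P,M708C,M807Q,M921Q,W191M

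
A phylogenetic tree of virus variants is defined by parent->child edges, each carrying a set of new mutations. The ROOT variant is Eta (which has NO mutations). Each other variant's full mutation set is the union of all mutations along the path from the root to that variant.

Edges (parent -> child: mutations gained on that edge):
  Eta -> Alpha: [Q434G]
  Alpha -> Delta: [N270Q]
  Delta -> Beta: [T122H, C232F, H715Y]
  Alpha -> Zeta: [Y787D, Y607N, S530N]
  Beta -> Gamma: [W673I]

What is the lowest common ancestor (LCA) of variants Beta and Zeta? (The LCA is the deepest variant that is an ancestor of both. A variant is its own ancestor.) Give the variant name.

Path from root to Beta: Eta -> Alpha -> Delta -> Beta
  ancestors of Beta: {Eta, Alpha, Delta, Beta}
Path from root to Zeta: Eta -> Alpha -> Zeta
  ancestors of Zeta: {Eta, Alpha, Zeta}
Common ancestors: {Eta, Alpha}
Walk up from Zeta: Zeta (not in ancestors of Beta), Alpha (in ancestors of Beta), Eta (in ancestors of Beta)
Deepest common ancestor (LCA) = Alpha

Answer: Alpha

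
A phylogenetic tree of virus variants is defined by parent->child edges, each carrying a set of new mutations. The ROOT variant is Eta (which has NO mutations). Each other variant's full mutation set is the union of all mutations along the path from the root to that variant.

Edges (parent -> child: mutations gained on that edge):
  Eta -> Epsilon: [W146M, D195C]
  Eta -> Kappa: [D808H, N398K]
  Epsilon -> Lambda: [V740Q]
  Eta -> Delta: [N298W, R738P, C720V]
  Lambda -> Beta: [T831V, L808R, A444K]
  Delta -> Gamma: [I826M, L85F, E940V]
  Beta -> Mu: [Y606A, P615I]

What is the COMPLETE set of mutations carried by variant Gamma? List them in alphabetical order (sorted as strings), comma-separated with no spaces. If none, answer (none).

Answer: C720V,E940V,I826M,L85F,N298W,R738P

Derivation:
At Eta: gained [] -> total []
At Delta: gained ['N298W', 'R738P', 'C720V'] -> total ['C720V', 'N298W', 'R738P']
At Gamma: gained ['I826M', 'L85F', 'E940V'] -> total ['C720V', 'E940V', 'I826M', 'L85F', 'N298W', 'R738P']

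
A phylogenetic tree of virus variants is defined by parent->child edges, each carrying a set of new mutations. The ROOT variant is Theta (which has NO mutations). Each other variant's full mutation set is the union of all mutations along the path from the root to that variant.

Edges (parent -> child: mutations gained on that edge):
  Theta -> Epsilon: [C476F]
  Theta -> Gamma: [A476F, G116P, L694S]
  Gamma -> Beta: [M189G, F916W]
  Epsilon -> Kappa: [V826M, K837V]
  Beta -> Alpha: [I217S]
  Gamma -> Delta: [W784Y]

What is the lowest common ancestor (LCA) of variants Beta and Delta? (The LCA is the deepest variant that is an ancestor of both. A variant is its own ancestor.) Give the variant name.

Path from root to Beta: Theta -> Gamma -> Beta
  ancestors of Beta: {Theta, Gamma, Beta}
Path from root to Delta: Theta -> Gamma -> Delta
  ancestors of Delta: {Theta, Gamma, Delta}
Common ancestors: {Theta, Gamma}
Walk up from Delta: Delta (not in ancestors of Beta), Gamma (in ancestors of Beta), Theta (in ancestors of Beta)
Deepest common ancestor (LCA) = Gamma

Answer: Gamma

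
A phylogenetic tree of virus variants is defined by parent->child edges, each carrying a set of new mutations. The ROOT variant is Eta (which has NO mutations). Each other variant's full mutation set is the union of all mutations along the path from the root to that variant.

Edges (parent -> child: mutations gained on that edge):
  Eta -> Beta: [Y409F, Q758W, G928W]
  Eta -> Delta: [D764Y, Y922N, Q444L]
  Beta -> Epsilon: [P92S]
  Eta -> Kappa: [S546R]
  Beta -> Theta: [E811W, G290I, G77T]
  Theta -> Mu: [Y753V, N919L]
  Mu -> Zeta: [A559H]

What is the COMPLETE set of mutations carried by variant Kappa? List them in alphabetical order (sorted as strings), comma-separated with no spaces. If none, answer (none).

At Eta: gained [] -> total []
At Kappa: gained ['S546R'] -> total ['S546R']

Answer: S546R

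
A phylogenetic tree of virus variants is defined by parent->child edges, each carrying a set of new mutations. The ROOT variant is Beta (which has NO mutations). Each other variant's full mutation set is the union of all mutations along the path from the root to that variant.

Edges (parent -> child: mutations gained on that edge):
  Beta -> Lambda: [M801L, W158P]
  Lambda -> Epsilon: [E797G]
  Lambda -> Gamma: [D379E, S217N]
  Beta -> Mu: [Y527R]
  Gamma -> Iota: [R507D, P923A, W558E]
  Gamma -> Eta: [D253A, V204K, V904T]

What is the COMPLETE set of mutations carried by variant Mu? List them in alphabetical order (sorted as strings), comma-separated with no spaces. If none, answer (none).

At Beta: gained [] -> total []
At Mu: gained ['Y527R'] -> total ['Y527R']

Answer: Y527R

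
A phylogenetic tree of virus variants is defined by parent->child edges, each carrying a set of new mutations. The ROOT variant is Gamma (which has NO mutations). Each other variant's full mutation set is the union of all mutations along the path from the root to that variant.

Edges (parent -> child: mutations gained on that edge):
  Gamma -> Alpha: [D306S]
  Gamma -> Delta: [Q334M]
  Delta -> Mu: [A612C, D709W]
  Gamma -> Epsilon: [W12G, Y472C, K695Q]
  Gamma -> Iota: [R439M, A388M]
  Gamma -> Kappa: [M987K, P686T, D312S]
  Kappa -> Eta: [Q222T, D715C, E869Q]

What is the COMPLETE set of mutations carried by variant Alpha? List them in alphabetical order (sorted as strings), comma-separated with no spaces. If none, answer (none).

Answer: D306S

Derivation:
At Gamma: gained [] -> total []
At Alpha: gained ['D306S'] -> total ['D306S']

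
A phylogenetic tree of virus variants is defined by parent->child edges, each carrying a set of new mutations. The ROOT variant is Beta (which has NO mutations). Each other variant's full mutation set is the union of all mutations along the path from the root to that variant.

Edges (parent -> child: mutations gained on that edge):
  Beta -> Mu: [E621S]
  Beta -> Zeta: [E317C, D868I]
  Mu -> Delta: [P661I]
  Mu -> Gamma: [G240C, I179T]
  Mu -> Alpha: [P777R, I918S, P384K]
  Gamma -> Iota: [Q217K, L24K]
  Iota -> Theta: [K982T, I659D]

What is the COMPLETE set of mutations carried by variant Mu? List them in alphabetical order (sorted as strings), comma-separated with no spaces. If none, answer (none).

At Beta: gained [] -> total []
At Mu: gained ['E621S'] -> total ['E621S']

Answer: E621S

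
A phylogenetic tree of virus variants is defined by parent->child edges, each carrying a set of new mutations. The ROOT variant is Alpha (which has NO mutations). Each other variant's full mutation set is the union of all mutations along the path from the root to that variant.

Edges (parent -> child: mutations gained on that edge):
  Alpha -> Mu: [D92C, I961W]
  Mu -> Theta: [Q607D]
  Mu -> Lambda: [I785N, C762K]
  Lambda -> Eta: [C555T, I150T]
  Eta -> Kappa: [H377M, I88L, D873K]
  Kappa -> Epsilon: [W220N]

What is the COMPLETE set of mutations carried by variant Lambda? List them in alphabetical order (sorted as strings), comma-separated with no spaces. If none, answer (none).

At Alpha: gained [] -> total []
At Mu: gained ['D92C', 'I961W'] -> total ['D92C', 'I961W']
At Lambda: gained ['I785N', 'C762K'] -> total ['C762K', 'D92C', 'I785N', 'I961W']

Answer: C762K,D92C,I785N,I961W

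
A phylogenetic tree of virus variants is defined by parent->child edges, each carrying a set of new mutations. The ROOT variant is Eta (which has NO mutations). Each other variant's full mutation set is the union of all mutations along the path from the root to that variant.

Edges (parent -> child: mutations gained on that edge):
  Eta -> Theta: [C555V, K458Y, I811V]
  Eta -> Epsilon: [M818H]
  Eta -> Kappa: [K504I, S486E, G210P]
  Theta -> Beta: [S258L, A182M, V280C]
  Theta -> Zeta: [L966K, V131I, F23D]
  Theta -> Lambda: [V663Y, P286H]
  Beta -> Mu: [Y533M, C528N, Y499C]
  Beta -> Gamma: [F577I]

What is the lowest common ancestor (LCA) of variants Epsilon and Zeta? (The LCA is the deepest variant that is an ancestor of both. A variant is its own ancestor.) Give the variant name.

Answer: Eta

Derivation:
Path from root to Epsilon: Eta -> Epsilon
  ancestors of Epsilon: {Eta, Epsilon}
Path from root to Zeta: Eta -> Theta -> Zeta
  ancestors of Zeta: {Eta, Theta, Zeta}
Common ancestors: {Eta}
Walk up from Zeta: Zeta (not in ancestors of Epsilon), Theta (not in ancestors of Epsilon), Eta (in ancestors of Epsilon)
Deepest common ancestor (LCA) = Eta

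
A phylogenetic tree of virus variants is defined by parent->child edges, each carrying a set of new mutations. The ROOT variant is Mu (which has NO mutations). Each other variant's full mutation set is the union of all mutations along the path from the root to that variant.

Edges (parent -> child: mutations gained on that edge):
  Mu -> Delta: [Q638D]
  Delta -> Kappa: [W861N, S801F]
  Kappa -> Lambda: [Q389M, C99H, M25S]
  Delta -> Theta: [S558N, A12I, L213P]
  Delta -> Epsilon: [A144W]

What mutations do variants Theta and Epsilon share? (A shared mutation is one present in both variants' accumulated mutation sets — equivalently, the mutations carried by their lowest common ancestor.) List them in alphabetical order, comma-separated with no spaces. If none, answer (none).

Answer: Q638D

Derivation:
Accumulating mutations along path to Theta:
  At Mu: gained [] -> total []
  At Delta: gained ['Q638D'] -> total ['Q638D']
  At Theta: gained ['S558N', 'A12I', 'L213P'] -> total ['A12I', 'L213P', 'Q638D', 'S558N']
Mutations(Theta) = ['A12I', 'L213P', 'Q638D', 'S558N']
Accumulating mutations along path to Epsilon:
  At Mu: gained [] -> total []
  At Delta: gained ['Q638D'] -> total ['Q638D']
  At Epsilon: gained ['A144W'] -> total ['A144W', 'Q638D']
Mutations(Epsilon) = ['A144W', 'Q638D']
Intersection: ['A12I', 'L213P', 'Q638D', 'S558N'] ∩ ['A144W', 'Q638D'] = ['Q638D']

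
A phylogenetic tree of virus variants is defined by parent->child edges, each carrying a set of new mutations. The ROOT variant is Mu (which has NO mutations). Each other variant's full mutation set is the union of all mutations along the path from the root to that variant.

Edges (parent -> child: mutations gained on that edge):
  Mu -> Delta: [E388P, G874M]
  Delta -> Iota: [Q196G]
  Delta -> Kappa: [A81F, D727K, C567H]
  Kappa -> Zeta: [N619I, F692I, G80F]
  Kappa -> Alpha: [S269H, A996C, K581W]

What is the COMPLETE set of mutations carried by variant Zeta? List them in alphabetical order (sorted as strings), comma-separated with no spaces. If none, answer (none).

At Mu: gained [] -> total []
At Delta: gained ['E388P', 'G874M'] -> total ['E388P', 'G874M']
At Kappa: gained ['A81F', 'D727K', 'C567H'] -> total ['A81F', 'C567H', 'D727K', 'E388P', 'G874M']
At Zeta: gained ['N619I', 'F692I', 'G80F'] -> total ['A81F', 'C567H', 'D727K', 'E388P', 'F692I', 'G80F', 'G874M', 'N619I']

Answer: A81F,C567H,D727K,E388P,F692I,G80F,G874M,N619I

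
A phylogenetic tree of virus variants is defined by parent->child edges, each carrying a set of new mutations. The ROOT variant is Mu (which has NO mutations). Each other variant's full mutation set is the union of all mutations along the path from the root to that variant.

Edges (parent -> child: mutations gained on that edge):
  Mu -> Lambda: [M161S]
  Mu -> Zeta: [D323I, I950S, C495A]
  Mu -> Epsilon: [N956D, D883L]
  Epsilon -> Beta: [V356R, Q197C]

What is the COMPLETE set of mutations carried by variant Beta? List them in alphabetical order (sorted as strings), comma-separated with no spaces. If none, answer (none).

At Mu: gained [] -> total []
At Epsilon: gained ['N956D', 'D883L'] -> total ['D883L', 'N956D']
At Beta: gained ['V356R', 'Q197C'] -> total ['D883L', 'N956D', 'Q197C', 'V356R']

Answer: D883L,N956D,Q197C,V356R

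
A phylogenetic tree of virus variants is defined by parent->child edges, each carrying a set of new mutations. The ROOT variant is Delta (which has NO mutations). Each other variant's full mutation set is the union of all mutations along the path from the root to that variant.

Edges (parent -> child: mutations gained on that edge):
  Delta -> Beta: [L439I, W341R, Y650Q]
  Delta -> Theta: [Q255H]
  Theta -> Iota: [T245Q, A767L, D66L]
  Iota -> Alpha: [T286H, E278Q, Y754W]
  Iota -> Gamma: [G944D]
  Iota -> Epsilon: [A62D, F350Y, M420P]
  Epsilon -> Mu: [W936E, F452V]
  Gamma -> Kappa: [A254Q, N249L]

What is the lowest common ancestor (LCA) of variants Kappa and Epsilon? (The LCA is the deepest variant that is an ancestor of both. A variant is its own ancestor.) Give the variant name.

Answer: Iota

Derivation:
Path from root to Kappa: Delta -> Theta -> Iota -> Gamma -> Kappa
  ancestors of Kappa: {Delta, Theta, Iota, Gamma, Kappa}
Path from root to Epsilon: Delta -> Theta -> Iota -> Epsilon
  ancestors of Epsilon: {Delta, Theta, Iota, Epsilon}
Common ancestors: {Delta, Theta, Iota}
Walk up from Epsilon: Epsilon (not in ancestors of Kappa), Iota (in ancestors of Kappa), Theta (in ancestors of Kappa), Delta (in ancestors of Kappa)
Deepest common ancestor (LCA) = Iota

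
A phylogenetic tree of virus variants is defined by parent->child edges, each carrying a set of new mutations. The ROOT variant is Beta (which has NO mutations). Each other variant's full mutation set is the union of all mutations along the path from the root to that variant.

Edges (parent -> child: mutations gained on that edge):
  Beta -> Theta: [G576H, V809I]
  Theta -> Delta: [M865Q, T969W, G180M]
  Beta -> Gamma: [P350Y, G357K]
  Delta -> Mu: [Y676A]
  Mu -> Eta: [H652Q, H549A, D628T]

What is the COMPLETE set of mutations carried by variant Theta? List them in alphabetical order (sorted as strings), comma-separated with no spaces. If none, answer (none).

At Beta: gained [] -> total []
At Theta: gained ['G576H', 'V809I'] -> total ['G576H', 'V809I']

Answer: G576H,V809I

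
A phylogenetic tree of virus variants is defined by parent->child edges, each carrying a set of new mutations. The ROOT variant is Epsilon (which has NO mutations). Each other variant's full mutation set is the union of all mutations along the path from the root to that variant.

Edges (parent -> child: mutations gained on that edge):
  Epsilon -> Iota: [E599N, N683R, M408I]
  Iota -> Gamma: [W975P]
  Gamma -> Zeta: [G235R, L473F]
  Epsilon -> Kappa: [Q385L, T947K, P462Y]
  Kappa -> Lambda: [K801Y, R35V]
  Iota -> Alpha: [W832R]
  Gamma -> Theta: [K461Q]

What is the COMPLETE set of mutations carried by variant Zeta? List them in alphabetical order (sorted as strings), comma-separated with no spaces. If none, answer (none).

At Epsilon: gained [] -> total []
At Iota: gained ['E599N', 'N683R', 'M408I'] -> total ['E599N', 'M408I', 'N683R']
At Gamma: gained ['W975P'] -> total ['E599N', 'M408I', 'N683R', 'W975P']
At Zeta: gained ['G235R', 'L473F'] -> total ['E599N', 'G235R', 'L473F', 'M408I', 'N683R', 'W975P']

Answer: E599N,G235R,L473F,M408I,N683R,W975P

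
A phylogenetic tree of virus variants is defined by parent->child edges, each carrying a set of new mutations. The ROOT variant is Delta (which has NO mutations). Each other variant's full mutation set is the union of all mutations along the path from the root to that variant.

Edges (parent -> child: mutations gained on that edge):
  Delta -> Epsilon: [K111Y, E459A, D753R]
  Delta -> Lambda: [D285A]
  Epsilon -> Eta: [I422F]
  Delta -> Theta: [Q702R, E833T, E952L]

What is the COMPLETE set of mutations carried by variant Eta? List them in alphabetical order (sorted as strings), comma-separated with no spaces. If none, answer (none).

Answer: D753R,E459A,I422F,K111Y

Derivation:
At Delta: gained [] -> total []
At Epsilon: gained ['K111Y', 'E459A', 'D753R'] -> total ['D753R', 'E459A', 'K111Y']
At Eta: gained ['I422F'] -> total ['D753R', 'E459A', 'I422F', 'K111Y']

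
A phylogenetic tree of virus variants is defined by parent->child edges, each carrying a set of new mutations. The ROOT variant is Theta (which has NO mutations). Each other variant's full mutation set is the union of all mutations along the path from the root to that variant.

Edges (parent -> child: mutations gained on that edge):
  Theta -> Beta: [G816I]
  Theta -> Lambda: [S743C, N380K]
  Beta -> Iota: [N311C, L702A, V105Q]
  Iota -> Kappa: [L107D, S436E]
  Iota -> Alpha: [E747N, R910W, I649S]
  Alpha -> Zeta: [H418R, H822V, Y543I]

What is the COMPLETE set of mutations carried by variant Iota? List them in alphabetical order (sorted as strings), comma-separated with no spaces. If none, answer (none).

Answer: G816I,L702A,N311C,V105Q

Derivation:
At Theta: gained [] -> total []
At Beta: gained ['G816I'] -> total ['G816I']
At Iota: gained ['N311C', 'L702A', 'V105Q'] -> total ['G816I', 'L702A', 'N311C', 'V105Q']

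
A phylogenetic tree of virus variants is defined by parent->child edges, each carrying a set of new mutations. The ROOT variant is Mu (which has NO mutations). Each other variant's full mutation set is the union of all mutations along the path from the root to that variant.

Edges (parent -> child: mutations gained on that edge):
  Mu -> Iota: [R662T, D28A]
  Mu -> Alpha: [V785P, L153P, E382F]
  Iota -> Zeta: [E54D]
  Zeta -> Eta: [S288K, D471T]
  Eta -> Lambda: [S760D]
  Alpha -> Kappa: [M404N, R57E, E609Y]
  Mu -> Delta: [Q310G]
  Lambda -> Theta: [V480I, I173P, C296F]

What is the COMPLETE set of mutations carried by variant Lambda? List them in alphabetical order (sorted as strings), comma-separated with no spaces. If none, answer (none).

Answer: D28A,D471T,E54D,R662T,S288K,S760D

Derivation:
At Mu: gained [] -> total []
At Iota: gained ['R662T', 'D28A'] -> total ['D28A', 'R662T']
At Zeta: gained ['E54D'] -> total ['D28A', 'E54D', 'R662T']
At Eta: gained ['S288K', 'D471T'] -> total ['D28A', 'D471T', 'E54D', 'R662T', 'S288K']
At Lambda: gained ['S760D'] -> total ['D28A', 'D471T', 'E54D', 'R662T', 'S288K', 'S760D']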